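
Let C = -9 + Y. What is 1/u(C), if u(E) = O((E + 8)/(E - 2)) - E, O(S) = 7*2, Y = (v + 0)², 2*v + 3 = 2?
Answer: 4/91 ≈ 0.043956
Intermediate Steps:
v = -½ (v = -3/2 + (½)*2 = -3/2 + 1 = -½ ≈ -0.50000)
Y = ¼ (Y = (-½ + 0)² = (-½)² = ¼ ≈ 0.25000)
O(S) = 14
C = -35/4 (C = -9 + ¼ = -35/4 ≈ -8.7500)
u(E) = 14 - E
1/u(C) = 1/(14 - 1*(-35/4)) = 1/(14 + 35/4) = 1/(91/4) = 4/91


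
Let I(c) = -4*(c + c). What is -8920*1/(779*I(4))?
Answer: 1115/3116 ≈ 0.35783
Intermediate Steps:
I(c) = -8*c
-8920*1/(779*I(4)) = -8920/((19*(-8*4))*41) = -8920/((19*(-32))*41) = -8920/((-608*41)) = -8920/(-24928) = -8920*(-1/24928) = 1115/3116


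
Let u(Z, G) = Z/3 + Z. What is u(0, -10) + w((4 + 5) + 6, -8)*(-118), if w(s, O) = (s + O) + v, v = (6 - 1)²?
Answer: -3776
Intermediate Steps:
v = 25 (v = 5² = 25)
u(Z, G) = 4*Z/3 (u(Z, G) = Z/3 + Z = 4*Z/3)
w(s, O) = 25 + O + s (w(s, O) = (s + O) + 25 = (O + s) + 25 = 25 + O + s)
u(0, -10) + w((4 + 5) + 6, -8)*(-118) = (4/3)*0 + (25 - 8 + ((4 + 5) + 6))*(-118) = 0 + (25 - 8 + (9 + 6))*(-118) = 0 + (25 - 8 + 15)*(-118) = 0 + 32*(-118) = 0 - 3776 = -3776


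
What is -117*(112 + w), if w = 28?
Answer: -16380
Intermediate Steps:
-117*(112 + w) = -117*(112 + 28) = -117*140 = -16380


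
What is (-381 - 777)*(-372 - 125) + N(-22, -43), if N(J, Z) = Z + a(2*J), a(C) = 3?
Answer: 575486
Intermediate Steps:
N(J, Z) = 3 + Z (N(J, Z) = Z + 3 = 3 + Z)
(-381 - 777)*(-372 - 125) + N(-22, -43) = (-381 - 777)*(-372 - 125) + (3 - 43) = -1158*(-497) - 40 = 575526 - 40 = 575486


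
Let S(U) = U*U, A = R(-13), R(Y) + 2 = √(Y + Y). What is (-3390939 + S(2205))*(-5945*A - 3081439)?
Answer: -4515570560214 - 8745606270*I*√26 ≈ -4.5156e+12 - 4.4594e+10*I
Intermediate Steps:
R(Y) = -2 + √2*√Y (R(Y) = -2 + √(Y + Y) = -2 + √(2*Y) = -2 + √2*√Y)
A = -2 + I*√26 (A = -2 + √2*√(-13) = -2 + √2*(I*√13) = -2 + I*√26 ≈ -2.0 + 5.099*I)
S(U) = U²
(-3390939 + S(2205))*(-5945*A - 3081439) = (-3390939 + 2205²)*(-5945*(-2 + I*√26) - 3081439) = (-3390939 + 4862025)*((11890 - 5945*I*√26) - 3081439) = 1471086*(-3069549 - 5945*I*√26) = -4515570560214 - 8745606270*I*√26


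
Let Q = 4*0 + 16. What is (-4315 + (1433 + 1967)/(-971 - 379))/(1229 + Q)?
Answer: -116573/33615 ≈ -3.4679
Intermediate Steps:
Q = 16 (Q = 0 + 16 = 16)
(-4315 + (1433 + 1967)/(-971 - 379))/(1229 + Q) = (-4315 + (1433 + 1967)/(-971 - 379))/(1229 + 16) = (-4315 + 3400/(-1350))/1245 = (-4315 + 3400*(-1/1350))*(1/1245) = (-4315 - 68/27)*(1/1245) = -116573/27*1/1245 = -116573/33615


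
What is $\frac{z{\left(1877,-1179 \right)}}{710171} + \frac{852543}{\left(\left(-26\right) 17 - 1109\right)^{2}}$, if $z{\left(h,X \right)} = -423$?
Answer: $\frac{6105391370}{17256445129} \approx 0.3538$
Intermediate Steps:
$\frac{z{\left(1877,-1179 \right)}}{710171} + \frac{852543}{\left(\left(-26\right) 17 - 1109\right)^{2}} = - \frac{423}{710171} + \frac{852543}{\left(\left(-26\right) 17 - 1109\right)^{2}} = \left(-423\right) \frac{1}{710171} + \frac{852543}{\left(-442 - 1109\right)^{2}} = - \frac{423}{710171} + \frac{852543}{\left(-1551\right)^{2}} = - \frac{423}{710171} + \frac{852543}{2405601} = - \frac{423}{710171} + 852543 \cdot \frac{1}{2405601} = - \frac{423}{710171} + \frac{94727}{267289} = \frac{6105391370}{17256445129}$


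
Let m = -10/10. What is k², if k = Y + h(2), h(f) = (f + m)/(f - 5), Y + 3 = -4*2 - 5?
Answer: 2401/9 ≈ 266.78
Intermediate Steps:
Y = -16 (Y = -3 + (-4*2 - 5) = -3 + (-8 - 5) = -3 - 13 = -16)
m = -1 (m = -10*⅒ = -1)
h(f) = (-1 + f)/(-5 + f) (h(f) = (f - 1)/(f - 5) = (-1 + f)/(-5 + f))
k = -49/3 (k = -16 + (-1 + 2)/(-5 + 2) = -16 + 1/(-3) = -16 - ⅓*1 = -16 - ⅓ = -49/3 ≈ -16.333)
k² = (-49/3)² = 2401/9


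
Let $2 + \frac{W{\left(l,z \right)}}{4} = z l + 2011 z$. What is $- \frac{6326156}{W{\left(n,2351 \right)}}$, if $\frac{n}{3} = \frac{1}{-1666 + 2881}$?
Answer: $- \frac{640523295}{1914785246} \approx -0.33451$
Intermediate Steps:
$n = \frac{1}{405}$ ($n = \frac{3}{-1666 + 2881} = \frac{3}{1215} = 3 \cdot \frac{1}{1215} = \frac{1}{405} \approx 0.0024691$)
$W{\left(l,z \right)} = -8 + 8044 z + 4 l z$ ($W{\left(l,z \right)} = -8 + 4 \left(z l + 2011 z\right) = -8 + 4 \left(l z + 2011 z\right) = -8 + 4 \left(2011 z + l z\right) = -8 + \left(8044 z + 4 l z\right) = -8 + 8044 z + 4 l z$)
$- \frac{6326156}{W{\left(n,2351 \right)}} = - \frac{6326156}{-8 + 8044 \cdot 2351 + 4 \cdot \frac{1}{405} \cdot 2351} = - \frac{6326156}{-8 + 18911444 + \frac{9404}{405}} = - \frac{6326156}{\frac{7659140984}{405}} = \left(-6326156\right) \frac{405}{7659140984} = - \frac{640523295}{1914785246}$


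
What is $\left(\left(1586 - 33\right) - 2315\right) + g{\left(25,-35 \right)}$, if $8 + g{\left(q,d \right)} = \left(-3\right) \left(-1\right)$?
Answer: $-767$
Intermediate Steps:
$g{\left(q,d \right)} = -5$ ($g{\left(q,d \right)} = -8 - -3 = -8 + 3 = -5$)
$\left(\left(1586 - 33\right) - 2315\right) + g{\left(25,-35 \right)} = \left(\left(1586 - 33\right) - 2315\right) - 5 = \left(1553 - 2315\right) - 5 = -762 - 5 = -767$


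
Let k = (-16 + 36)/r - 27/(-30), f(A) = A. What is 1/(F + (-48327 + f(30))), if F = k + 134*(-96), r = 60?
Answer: -30/1834793 ≈ -1.6351e-5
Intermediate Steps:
k = 37/30 (k = (-16 + 36)/60 - 27/(-30) = 20*(1/60) - 27*(-1/30) = ⅓ + 9/10 = 37/30 ≈ 1.2333)
F = -385883/30 (F = 37/30 + 134*(-96) = 37/30 - 12864 = -385883/30 ≈ -12863.)
1/(F + (-48327 + f(30))) = 1/(-385883/30 + (-48327 + 30)) = 1/(-385883/30 - 48297) = 1/(-1834793/30) = -30/1834793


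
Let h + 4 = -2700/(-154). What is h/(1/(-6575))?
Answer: -6851150/77 ≈ -88976.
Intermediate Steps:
h = 1042/77 (h = -4 - 2700/(-154) = -4 - 2700*(-1)/154 = -4 - 18*(-75/77) = -4 + 1350/77 = 1042/77 ≈ 13.532)
h/(1/(-6575)) = 1042/(77*(1/(-6575))) = 1042/(77*(-1/6575)) = (1042/77)*(-6575) = -6851150/77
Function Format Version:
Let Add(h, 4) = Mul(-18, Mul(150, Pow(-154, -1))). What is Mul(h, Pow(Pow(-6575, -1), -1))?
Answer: Rational(-6851150, 77) ≈ -88976.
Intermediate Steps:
h = Rational(1042, 77) (h = Add(-4, Mul(-18, Mul(150, Pow(-154, -1)))) = Add(-4, Mul(-18, Mul(150, Rational(-1, 154)))) = Add(-4, Mul(-18, Rational(-75, 77))) = Add(-4, Rational(1350, 77)) = Rational(1042, 77) ≈ 13.532)
Mul(h, Pow(Pow(-6575, -1), -1)) = Mul(Rational(1042, 77), Pow(Pow(-6575, -1), -1)) = Mul(Rational(1042, 77), Pow(Rational(-1, 6575), -1)) = Mul(Rational(1042, 77), -6575) = Rational(-6851150, 77)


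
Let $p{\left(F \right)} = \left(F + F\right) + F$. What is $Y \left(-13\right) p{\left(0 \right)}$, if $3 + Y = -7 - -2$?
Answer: $0$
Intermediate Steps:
$p{\left(F \right)} = 3 F$ ($p{\left(F \right)} = 2 F + F = 3 F$)
$Y = -8$ ($Y = -3 - 5 = -8$)
$Y \left(-13\right) p{\left(0 \right)} = \left(-8\right) \left(-13\right) 3 \cdot 0 = 104 \cdot 0 = 0$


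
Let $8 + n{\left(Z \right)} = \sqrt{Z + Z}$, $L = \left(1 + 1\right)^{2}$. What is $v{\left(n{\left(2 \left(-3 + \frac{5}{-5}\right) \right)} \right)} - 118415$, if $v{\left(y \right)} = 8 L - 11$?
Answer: $-118394$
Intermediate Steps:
$L = 4$ ($L = 2^{2} = 4$)
$n{\left(Z \right)} = -8 + \sqrt{2} \sqrt{Z}$ ($n{\left(Z \right)} = -8 + \sqrt{Z + Z} = -8 + \sqrt{2 Z} = -8 + \sqrt{2} \sqrt{Z}$)
$v{\left(y \right)} = 21$ ($v{\left(y \right)} = 8 \cdot 4 - 11 = 32 - 11 = 21$)
$v{\left(n{\left(2 \left(-3 + \frac{5}{-5}\right) \right)} \right)} - 118415 = 21 - 118415 = -118394$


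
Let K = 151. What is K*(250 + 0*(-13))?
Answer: 37750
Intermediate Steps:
K*(250 + 0*(-13)) = 151*(250 + 0*(-13)) = 151*(250 + 0) = 151*250 = 37750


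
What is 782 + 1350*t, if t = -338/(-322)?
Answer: 354052/161 ≈ 2199.1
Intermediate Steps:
t = 169/161 (t = -338*(-1/322) = 169/161 ≈ 1.0497)
782 + 1350*t = 782 + 1350*(169/161) = 782 + 228150/161 = 354052/161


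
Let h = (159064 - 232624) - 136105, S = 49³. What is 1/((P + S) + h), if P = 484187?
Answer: 1/392171 ≈ 2.5499e-6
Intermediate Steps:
S = 117649
h = -209665 (h = -73560 - 136105 = -209665)
1/((P + S) + h) = 1/((484187 + 117649) - 209665) = 1/(601836 - 209665) = 1/392171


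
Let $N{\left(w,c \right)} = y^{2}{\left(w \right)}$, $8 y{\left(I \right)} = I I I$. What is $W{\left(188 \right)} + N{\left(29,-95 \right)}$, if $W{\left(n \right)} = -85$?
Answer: $\frac{594817881}{64} \approx 9.294 \cdot 10^{6}$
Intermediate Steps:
$y{\left(I \right)} = \frac{I^{3}}{8}$ ($y{\left(I \right)} = \frac{I I I}{8} = \frac{I^{2} I}{8} = \frac{I^{3}}{8}$)
$N{\left(w,c \right)} = \frac{w^{6}}{64}$ ($N{\left(w,c \right)} = \left(\frac{w^{3}}{8}\right)^{2} = \frac{w^{6}}{64}$)
$W{\left(188 \right)} + N{\left(29,-95 \right)} = -85 + \frac{29^{6}}{64} = -85 + \frac{1}{64} \cdot 594823321 = -85 + \frac{594823321}{64} = \frac{594817881}{64}$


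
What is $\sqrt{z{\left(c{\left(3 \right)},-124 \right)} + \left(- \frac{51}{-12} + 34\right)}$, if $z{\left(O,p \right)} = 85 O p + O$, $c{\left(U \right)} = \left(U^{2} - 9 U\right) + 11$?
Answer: $\frac{243 \sqrt{5}}{2} \approx 271.68$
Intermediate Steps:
$c{\left(U \right)} = 11 + U^{2} - 9 U$
$z{\left(O,p \right)} = O + 85 O p$ ($z{\left(O,p \right)} = 85 O p + O = O + 85 O p$)
$\sqrt{z{\left(c{\left(3 \right)},-124 \right)} + \left(- \frac{51}{-12} + 34\right)} = \sqrt{\left(11 + 3^{2} - 27\right) \left(1 + 85 \left(-124\right)\right) + \left(- \frac{51}{-12} + 34\right)} = \sqrt{\left(11 + 9 - 27\right) \left(1 - 10540\right) + \left(\left(-51\right) \left(- \frac{1}{12}\right) + 34\right)} = \sqrt{\left(-7\right) \left(-10539\right) + \left(\frac{17}{4} + 34\right)} = \sqrt{73773 + \frac{153}{4}} = \sqrt{\frac{295245}{4}} = \frac{243 \sqrt{5}}{2}$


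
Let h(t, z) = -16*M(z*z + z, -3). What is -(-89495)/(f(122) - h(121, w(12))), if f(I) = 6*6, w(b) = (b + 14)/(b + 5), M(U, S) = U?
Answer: 25864055/28292 ≈ 914.18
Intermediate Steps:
w(b) = (14 + b)/(5 + b)
h(t, z) = -16*z - 16*z**2 (h(t, z) = -16*(z*z + z) = -16*(z**2 + z) = -16*(z + z**2) = -16*z - 16*z**2)
f(I) = 36
-(-89495)/(f(122) - h(121, w(12))) = -(-89495)/(36 - (-16)*(14 + 12)/(5 + 12)*(1 + (14 + 12)/(5 + 12))) = -(-89495)/(36 - (-16)*26/17*(1 + 26/17)) = -(-89495)/(36 - (-16)*(1/17)*26*(1 + (1/17)*26)) = -(-89495)/(36 - (-16)*26*(1 + 26/17)/17) = -(-89495)/(36 - (-16)*26*43/(17*17)) = -(-89495)/(36 - 1*(-17888/289)) = -(-89495)/(36 + 17888/289) = -(-89495)/28292/289 = -(-89495)*289/28292 = -1*(-25864055/28292) = 25864055/28292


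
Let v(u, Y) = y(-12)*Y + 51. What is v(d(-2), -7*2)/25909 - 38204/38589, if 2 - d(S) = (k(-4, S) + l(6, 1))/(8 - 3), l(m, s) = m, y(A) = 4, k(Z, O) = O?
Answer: -990020381/999802401 ≈ -0.99022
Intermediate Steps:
d(S) = 4/5 - S/5 (d(S) = 2 - (S + 6)/(8 - 3) = 2 - (6 + S)/5 = 2 - (6/5 + S/5) = 2 + (-6/5 - S/5) = 4/5 - S/5)
v(u, Y) = 51 + 4*Y (v(u, Y) = 4*Y + 51 = 51 + 4*Y)
v(d(-2), -7*2)/25909 - 38204/38589 = (51 + 4*(-7*2))/25909 - 38204/38589 = (51 + 4*(-14))*(1/25909) - 38204*1/38589 = (51 - 56)*(1/25909) - 38204/38589 = -5*1/25909 - 38204/38589 = -5/25909 - 38204/38589 = -990020381/999802401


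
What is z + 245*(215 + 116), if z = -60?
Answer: 81035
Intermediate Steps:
z + 245*(215 + 116) = -60 + 245*(215 + 116) = -60 + 245*331 = -60 + 81095 = 81035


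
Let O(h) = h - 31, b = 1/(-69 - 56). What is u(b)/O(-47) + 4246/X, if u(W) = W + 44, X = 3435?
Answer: 115433/171750 ≈ 0.67210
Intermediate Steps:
b = -1/125 (b = 1/(-125) = -1/125 ≈ -0.0080000)
u(W) = 44 + W
O(h) = -31 + h
u(b)/O(-47) + 4246/X = (44 - 1/125)/(-31 - 47) + 4246/3435 = (5499/125)/(-78) + 4246*(1/3435) = (5499/125)*(-1/78) + 4246/3435 = -141/250 + 4246/3435 = 115433/171750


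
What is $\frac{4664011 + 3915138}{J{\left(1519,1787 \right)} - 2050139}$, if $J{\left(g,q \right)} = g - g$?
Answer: $- \frac{8579149}{2050139} \approx -4.1847$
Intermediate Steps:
$J{\left(g,q \right)} = 0$
$\frac{4664011 + 3915138}{J{\left(1519,1787 \right)} - 2050139} = \frac{4664011 + 3915138}{0 - 2050139} = \frac{8579149}{-2050139} = 8579149 \left(- \frac{1}{2050139}\right) = - \frac{8579149}{2050139}$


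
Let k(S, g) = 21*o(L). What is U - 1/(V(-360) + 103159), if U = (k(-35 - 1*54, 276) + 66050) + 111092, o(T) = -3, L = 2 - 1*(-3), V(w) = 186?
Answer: 18300229254/103345 ≈ 1.7708e+5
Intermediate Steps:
L = 5 (L = 2 + 3 = 5)
k(S, g) = -63 (k(S, g) = 21*(-3) = -63)
U = 177079 (U = (-63 + 66050) + 111092 = 65987 + 111092 = 177079)
U - 1/(V(-360) + 103159) = 177079 - 1/(186 + 103159) = 177079 - 1/103345 = 18300229254/103345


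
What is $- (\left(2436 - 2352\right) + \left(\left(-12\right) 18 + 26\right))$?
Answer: $106$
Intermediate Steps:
$- (\left(2436 - 2352\right) + \left(\left(-12\right) 18 + 26\right)) = - (84 + \left(-216 + 26\right)) = - (84 - 190) = \left(-1\right) \left(-106\right) = 106$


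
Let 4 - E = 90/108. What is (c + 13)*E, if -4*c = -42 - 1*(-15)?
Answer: 1501/24 ≈ 62.542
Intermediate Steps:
E = 19/6 (E = 4 - 90/108 = 4 - 1*⅚ = 4 - ⅚ = 19/6 ≈ 3.1667)
c = 27/4 (c = -(-42 - 1*(-15))/4 = -(-42 + 15)/4 = -¼*(-27) = 27/4 ≈ 6.7500)
(c + 13)*E = (27/4 + 13)*(19/6) = (79/4)*(19/6) = 1501/24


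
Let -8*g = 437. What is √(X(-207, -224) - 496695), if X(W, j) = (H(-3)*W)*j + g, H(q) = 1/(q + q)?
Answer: I*√8071642/4 ≈ 710.27*I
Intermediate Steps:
g = -437/8 (g = -⅛*437 = -437/8 ≈ -54.625)
H(q) = 1/(2*q)
X(W, j) = -437/8 - W*j/6 (X(W, j) = (((½)/(-3))*W)*j - 437/8 = (((½)*(-⅓))*W)*j - 437/8 = (-W/6)*j - 437/8 = -W*j/6 - 437/8 = -437/8 - W*j/6)
√(X(-207, -224) - 496695) = √((-437/8 - ⅙*(-207)*(-224)) - 496695) = √((-437/8 - 7728) - 496695) = √(-62261/8 - 496695) = √(-4035821/8) = I*√8071642/4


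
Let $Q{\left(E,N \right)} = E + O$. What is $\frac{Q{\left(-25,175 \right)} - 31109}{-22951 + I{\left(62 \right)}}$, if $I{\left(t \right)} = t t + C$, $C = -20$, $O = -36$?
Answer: $\frac{31170}{19127} \approx 1.6296$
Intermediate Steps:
$Q{\left(E,N \right)} = -36 + E$ ($Q{\left(E,N \right)} = E - 36 = -36 + E$)
$I{\left(t \right)} = -20 + t^{2}$ ($I{\left(t \right)} = t t - 20 = t^{2} - 20 = -20 + t^{2}$)
$\frac{Q{\left(-25,175 \right)} - 31109}{-22951 + I{\left(62 \right)}} = \frac{\left(-36 - 25\right) - 31109}{-22951 - \left(20 - 62^{2}\right)} = \frac{-61 - 31109}{-22951 + \left(-20 + 3844\right)} = - \frac{31170}{-22951 + 3824} = - \frac{31170}{-19127} = \left(-31170\right) \left(- \frac{1}{19127}\right) = \frac{31170}{19127}$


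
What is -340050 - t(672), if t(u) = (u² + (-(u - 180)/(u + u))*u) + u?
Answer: -792060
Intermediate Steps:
t(u) = 90 + u² + u/2 (t(u) = (u² + (-(-180 + u)/(2*u))*u) + u = (u² + (90 - u/2)) + u = (90 + u² - u/2) + u = 90 + u² + u/2)
-340050 - t(672) = -340050 - (90 + 672² + (½)*672) = -340050 - (90 + 451584 + 336) = -340050 - 1*452010 = -340050 - 452010 = -792060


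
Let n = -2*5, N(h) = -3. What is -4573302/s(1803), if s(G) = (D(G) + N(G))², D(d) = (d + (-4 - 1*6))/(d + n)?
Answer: -2286651/2 ≈ -1.1433e+6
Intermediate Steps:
n = -10
D(d) = 1 (D(d) = (d + (-4 - 1*6))/(d - 10) = (d + (-4 - 6))/(-10 + d) = (d - 10)/(-10 + d) = (-10 + d)/(-10 + d) = 1)
s(G) = 4 (s(G) = (1 - 3)² = (-2)² = 4)
-4573302/s(1803) = -4573302/4 = -4573302*¼ = -2286651/2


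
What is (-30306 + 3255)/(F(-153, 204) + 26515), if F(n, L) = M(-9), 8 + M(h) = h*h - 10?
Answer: -27051/26578 ≈ -1.0178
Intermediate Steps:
M(h) = -18 + h² (M(h) = -8 + (h*h - 10) = -8 + (h² - 10) = -8 + (-10 + h²) = -18 + h²)
F(n, L) = 63 (F(n, L) = -18 + (-9)² = -18 + 81 = 63)
(-30306 + 3255)/(F(-153, 204) + 26515) = (-30306 + 3255)/(63 + 26515) = -27051/26578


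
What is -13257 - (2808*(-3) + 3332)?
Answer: -8165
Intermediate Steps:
-13257 - (2808*(-3) + 3332) = -13257 - (-8424 + 3332) = -13257 - 1*(-5092) = -13257 + 5092 = -8165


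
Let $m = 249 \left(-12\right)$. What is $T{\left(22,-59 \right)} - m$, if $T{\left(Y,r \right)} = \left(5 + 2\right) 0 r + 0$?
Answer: $2988$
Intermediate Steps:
$m = -2988$
$T{\left(Y,r \right)} = 0$ ($T{\left(Y,r \right)} = 7 \cdot 0 r + 0 = 0 r + 0 = 0 + 0 = 0$)
$T{\left(22,-59 \right)} - m = 0 - -2988 = 0 + 2988 = 2988$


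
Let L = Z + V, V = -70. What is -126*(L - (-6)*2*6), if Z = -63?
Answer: 7686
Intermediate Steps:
L = -133 (L = -63 - 70 = -133)
-126*(L - (-6)*2*6) = -126*(-133 - (-6)*2*6) = -126*(-133 - 3*(-4)*6) = -126*(-133 + 12*6) = -126*(-133 + 72) = -126*(-61) = 7686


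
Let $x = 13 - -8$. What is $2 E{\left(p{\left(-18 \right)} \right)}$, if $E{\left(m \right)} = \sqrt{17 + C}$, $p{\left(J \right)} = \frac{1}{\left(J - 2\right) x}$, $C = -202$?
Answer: $2 i \sqrt{185} \approx 27.203 i$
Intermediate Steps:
$x = 21$ ($x = 13 + 8 = 21$)
$p{\left(J \right)} = \frac{1}{21 \left(-2 + J\right)}$ ($p{\left(J \right)} = \frac{1}{\left(J - 2\right) 21} = \frac{1}{-2 + J} \frac{1}{21} = \frac{1}{21 \left(-2 + J\right)}$)
$E{\left(m \right)} = i \sqrt{185}$ ($E{\left(m \right)} = \sqrt{17 - 202} = \sqrt{-185} = i \sqrt{185}$)
$2 E{\left(p{\left(-18 \right)} \right)} = 2 i \sqrt{185}$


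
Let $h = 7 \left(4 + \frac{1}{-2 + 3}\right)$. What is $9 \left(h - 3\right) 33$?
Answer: $9504$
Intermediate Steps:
$h = 35$ ($h = 7 \left(4 + 1^{-1}\right) = 7 \left(4 + 1\right) = 7 \cdot 5 = 35$)
$9 \left(h - 3\right) 33 = 9 \left(35 - 3\right) 33 = 9 \cdot 32 \cdot 33 = 288 \cdot 33 = 9504$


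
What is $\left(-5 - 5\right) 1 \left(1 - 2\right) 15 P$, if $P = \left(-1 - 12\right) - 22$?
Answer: $-5250$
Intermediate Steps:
$P = -35$ ($P = \left(-1 - 12\right) - 22 = -13 - 22 = -35$)
$\left(-5 - 5\right) 1 \left(1 - 2\right) 15 P = \left(-5 - 5\right) 1 \left(1 - 2\right) 15 \left(-35\right) = - 10 \cdot 1 \left(-1\right) 15 \left(-35\right) = \left(-10\right) \left(-1\right) 15 \left(-35\right) = 10 \cdot 15 \left(-35\right) = 150 \left(-35\right) = -5250$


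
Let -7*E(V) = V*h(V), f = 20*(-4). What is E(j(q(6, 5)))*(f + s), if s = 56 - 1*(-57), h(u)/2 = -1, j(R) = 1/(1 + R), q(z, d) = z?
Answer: 66/49 ≈ 1.3469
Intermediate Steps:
h(u) = -2 (h(u) = 2*(-1) = -2)
f = -80
E(V) = 2*V/7 (E(V) = -V*(-2)/7 = -(-2)*V/7 = 2*V/7)
s = 113 (s = 56 + 57 = 113)
E(j(q(6, 5)))*(f + s) = (2/(7*(1 + 6)))*(-80 + 113) = ((2/7)/7)*33 = ((2/7)*(1/7))*33 = (2/49)*33 = 66/49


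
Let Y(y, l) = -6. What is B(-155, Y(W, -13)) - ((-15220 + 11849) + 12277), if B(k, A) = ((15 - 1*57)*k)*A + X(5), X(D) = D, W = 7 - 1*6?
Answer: -47961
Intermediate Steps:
W = 1 (W = 7 - 6 = 1)
B(k, A) = 5 - 42*A*k (B(k, A) = ((15 - 1*57)*k)*A + 5 = ((15 - 57)*k)*A + 5 = (-42*k)*A + 5 = -42*A*k + 5 = 5 - 42*A*k)
B(-155, Y(W, -13)) - ((-15220 + 11849) + 12277) = (5 - 42*(-6)*(-155)) - ((-15220 + 11849) + 12277) = (5 - 39060) - (-3371 + 12277) = -39055 - 1*8906 = -39055 - 8906 = -47961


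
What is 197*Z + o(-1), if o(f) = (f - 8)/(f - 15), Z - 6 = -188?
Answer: -573655/16 ≈ -35853.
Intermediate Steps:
Z = -182 (Z = 6 - 188 = -182)
o(f) = (-8 + f)/(-15 + f)
197*Z + o(-1) = 197*(-182) + (-8 - 1)/(-15 - 1) = -35854 - 9/(-16) = -35854 - 1/16*(-9) = -35854 + 9/16 = -573655/16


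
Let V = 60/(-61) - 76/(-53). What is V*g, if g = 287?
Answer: 417872/3233 ≈ 129.25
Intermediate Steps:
V = 1456/3233 (V = 60*(-1/61) - 76*(-1/53) = -60/61 + 76/53 = 1456/3233 ≈ 0.45036)
V*g = (1456/3233)*287 = 417872/3233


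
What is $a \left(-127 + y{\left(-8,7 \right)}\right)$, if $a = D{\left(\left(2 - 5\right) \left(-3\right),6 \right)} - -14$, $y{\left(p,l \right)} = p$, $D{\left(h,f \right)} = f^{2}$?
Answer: $-6750$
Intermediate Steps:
$a = 50$ ($a = 6^{2} - -14 = 36 + 14 = 50$)
$a \left(-127 + y{\left(-8,7 \right)}\right) = 50 \left(-127 - 8\right) = 50 \left(-135\right) = -6750$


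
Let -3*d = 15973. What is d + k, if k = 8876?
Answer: 10655/3 ≈ 3551.7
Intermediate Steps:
d = -15973/3 (d = -⅓*15973 = -15973/3 ≈ -5324.3)
d + k = -15973/3 + 8876 = 10655/3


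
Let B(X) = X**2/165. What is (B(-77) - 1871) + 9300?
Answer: 111974/15 ≈ 7464.9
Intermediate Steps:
B(X) = X**2/165 (B(X) = X**2*(1/165) = X**2/165)
(B(-77) - 1871) + 9300 = ((1/165)*(-77)**2 - 1871) + 9300 = ((1/165)*5929 - 1871) + 9300 = (539/15 - 1871) + 9300 = -27526/15 + 9300 = 111974/15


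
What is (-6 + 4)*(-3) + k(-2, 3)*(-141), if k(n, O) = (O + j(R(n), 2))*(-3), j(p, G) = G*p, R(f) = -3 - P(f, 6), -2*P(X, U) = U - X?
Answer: 2121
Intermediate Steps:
P(X, U) = X/2 - U/2 (P(X, U) = -(U - X)/2 = X/2 - U/2)
R(f) = -f/2 (R(f) = -3 - (f/2 - ½*6) = -3 - (f/2 - 3) = -3 - (-3 + f/2) = -3 + (3 - f/2) = -f/2)
k(n, O) = -3*O + 3*n (k(n, O) = (O + 2*(-n/2))*(-3) = (O - n)*(-3) = -3*O + 3*n)
(-6 + 4)*(-3) + k(-2, 3)*(-141) = (-6 + 4)*(-3) + (-3*3 + 3*(-2))*(-141) = -2*(-3) + (-9 - 6)*(-141) = 6 - 15*(-141) = 6 + 2115 = 2121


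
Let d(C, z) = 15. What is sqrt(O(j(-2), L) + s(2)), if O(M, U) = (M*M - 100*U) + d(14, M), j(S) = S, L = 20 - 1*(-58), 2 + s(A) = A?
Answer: I*sqrt(7781) ≈ 88.21*I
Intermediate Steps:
s(A) = -2 + A
L = 78 (L = 20 + 58 = 78)
O(M, U) = 15 + M**2 - 100*U (O(M, U) = (M*M - 100*U) + 15 = (M**2 - 100*U) + 15 = 15 + M**2 - 100*U)
sqrt(O(j(-2), L) + s(2)) = sqrt((15 + (-2)**2 - 100*78) + (-2 + 2)) = sqrt((15 + 4 - 7800) + 0) = sqrt(-7781 + 0) = sqrt(-7781) = I*sqrt(7781)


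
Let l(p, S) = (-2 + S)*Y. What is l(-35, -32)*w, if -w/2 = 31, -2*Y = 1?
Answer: -1054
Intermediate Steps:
Y = -½ (Y = -½*1 = -½ ≈ -0.50000)
l(p, S) = 1 - S/2 (l(p, S) = (-2 + S)*(-½) = 1 - S/2)
w = -62 (w = -2*31 = -62)
l(-35, -32)*w = (1 - ½*(-32))*(-62) = (1 + 16)*(-62) = 17*(-62) = -1054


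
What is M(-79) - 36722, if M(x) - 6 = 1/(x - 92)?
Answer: -6278437/171 ≈ -36716.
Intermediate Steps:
M(x) = 6 + 1/(-92 + x) (M(x) = 6 + 1/(x - 92) = 6 + 1/(-92 + x))
M(-79) - 36722 = (-551 + 6*(-79))/(-92 - 79) - 36722 = (-551 - 474)/(-171) - 36722 = -1/171*(-1025) - 36722 = 1025/171 - 36722 = -6278437/171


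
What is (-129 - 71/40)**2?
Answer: 27363361/1600 ≈ 17102.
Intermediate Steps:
(-129 - 71/40)**2 = (-5231/40)**2 = 27363361/1600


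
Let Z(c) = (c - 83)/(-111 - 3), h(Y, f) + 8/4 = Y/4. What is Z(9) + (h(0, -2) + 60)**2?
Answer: 191785/57 ≈ 3364.6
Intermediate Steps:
h(Y, f) = -2 + Y/4
Z(c) = 83/114 - c/114 (Z(c) = (-83 + c)/(-114) = (-83 + c)*(-1/114) = 83/114 - c/114)
Z(9) + (h(0, -2) + 60)**2 = (83/114 - 1/114*9) + ((-2 + (1/4)*0) + 60)**2 = (83/114 - 3/38) + ((-2 + 0) + 60)**2 = 37/57 + (-2 + 60)**2 = 37/57 + 58**2 = 37/57 + 3364 = 191785/57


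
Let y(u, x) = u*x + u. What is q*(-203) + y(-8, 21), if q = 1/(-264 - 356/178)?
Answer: -6659/38 ≈ -175.24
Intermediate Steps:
y(u, x) = u + u*x
q = -1/266 (q = 1/(-264 - 356*1/178) = 1/(-264 - 2) = 1/(-266) = -1/266 ≈ -0.0037594)
q*(-203) + y(-8, 21) = -1/266*(-203) - 8*(1 + 21) = 29/38 - 8*22 = 29/38 - 176 = -6659/38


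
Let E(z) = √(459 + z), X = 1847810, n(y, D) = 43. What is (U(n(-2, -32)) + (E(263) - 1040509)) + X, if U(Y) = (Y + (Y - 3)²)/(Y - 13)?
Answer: 24220673/30 + 19*√2 ≈ 8.0738e+5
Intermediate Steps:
U(Y) = (Y + (-3 + Y)²)/(-13 + Y)
(U(n(-2, -32)) + (E(263) - 1040509)) + X = ((43 + (-3 + 43)²)/(-13 + 43) + (√(459 + 263) - 1040509)) + 1847810 = ((43 + 40²)/30 + (√722 - 1040509)) + 1847810 = ((43 + 1600)/30 + (19*√2 - 1040509)) + 1847810 = ((1/30)*1643 + (-1040509 + 19*√2)) + 1847810 = (1643/30 + (-1040509 + 19*√2)) + 1847810 = (-31213627/30 + 19*√2) + 1847810 = 24220673/30 + 19*√2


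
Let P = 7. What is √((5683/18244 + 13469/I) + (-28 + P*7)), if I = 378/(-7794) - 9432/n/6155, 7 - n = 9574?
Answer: I*√434785837335835619231753934973/1249205731282 ≈ 527.84*I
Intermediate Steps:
n = -9567 (n = 7 - 1*9574 = 7 - 9574 = -9567)
I = -136944281/2833017245 (I = 378/(-7794) - 9432/(-9567)/6155 = 378*(-1/7794) - 9432*(-1/9567)*(1/6155) = -21/433 + (1048/1063)*(1/6155) = -21/433 + 1048/6542765 = -136944281/2833017245 ≈ -0.048339)
√((5683/18244 + 13469/I) + (-28 + P*7)) = √((5683/18244 + 13469/(-136944281/2833017245)) + (-28 + 7*7)) = √((5683*(1/18244) + 13469*(-2833017245/136944281)) + (-28 + 49)) = √((5683/18244 - 38157909272905/136944281) + 21) = √(-696152118520529897/2498411462564 + 21) = √(-696099651879816053/2498411462564) = I*√434785837335835619231753934973/1249205731282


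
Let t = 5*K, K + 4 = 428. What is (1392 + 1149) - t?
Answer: 421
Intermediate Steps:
K = 424 (K = -4 + 428 = 424)
t = 2120 (t = 5*424 = 2120)
(1392 + 1149) - t = (1392 + 1149) - 1*2120 = 2541 - 2120 = 421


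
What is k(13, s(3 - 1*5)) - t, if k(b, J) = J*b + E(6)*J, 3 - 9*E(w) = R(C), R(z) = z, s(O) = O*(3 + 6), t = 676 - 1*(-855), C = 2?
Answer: -1767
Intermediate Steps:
t = 1531 (t = 676 + 855 = 1531)
s(O) = 9*O (s(O) = O*9 = 9*O)
E(w) = ⅑ (E(w) = ⅓ - ⅑*2 = ⅓ - 2/9 = ⅑)
k(b, J) = J/9 + J*b (k(b, J) = J*b + J/9 = J/9 + J*b)
k(13, s(3 - 1*5)) - t = (9*(3 - 1*5))*(⅑ + 13) - 1*1531 = (9*(3 - 5))*(118/9) - 1531 = (9*(-2))*(118/9) - 1531 = -18*118/9 - 1531 = -236 - 1531 = -1767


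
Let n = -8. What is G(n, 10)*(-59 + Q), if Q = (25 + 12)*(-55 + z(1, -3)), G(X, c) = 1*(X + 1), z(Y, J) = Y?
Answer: 14399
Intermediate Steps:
G(X, c) = 1 + X (G(X, c) = 1*(1 + X) = 1 + X)
Q = -1998 (Q = (25 + 12)*(-55 + 1) = 37*(-54) = -1998)
G(n, 10)*(-59 + Q) = (1 - 8)*(-59 - 1998) = -7*(-2057) = 14399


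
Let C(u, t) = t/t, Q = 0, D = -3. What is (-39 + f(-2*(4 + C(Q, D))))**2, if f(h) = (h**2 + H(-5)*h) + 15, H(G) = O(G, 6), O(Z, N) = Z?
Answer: 15876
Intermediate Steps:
C(u, t) = 1
H(G) = G
f(h) = 15 + h**2 - 5*h (f(h) = (h**2 - 5*h) + 15 = 15 + h**2 - 5*h)
(-39 + f(-2*(4 + C(Q, D))))**2 = (-39 + (15 + (-2*(4 + 1))**2 - (-10)*(4 + 1)))**2 = (-39 + (15 + (-2*5)**2 - (-10)*5))**2 = (-39 + (15 + (-10)**2 - 5*(-10)))**2 = (-39 + (15 + 100 + 50))**2 = (-39 + 165)**2 = 126**2 = 15876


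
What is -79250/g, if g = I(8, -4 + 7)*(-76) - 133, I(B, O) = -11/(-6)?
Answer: 237750/817 ≈ 291.00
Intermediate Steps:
I(B, O) = 11/6 (I(B, O) = -11*(-⅙) = 11/6)
g = -817/3 (g = (11/6)*(-76) - 133 = -418/3 - 133 = -817/3 ≈ -272.33)
-79250/g = -79250/(-817/3) = -79250*(-3/817) = 237750/817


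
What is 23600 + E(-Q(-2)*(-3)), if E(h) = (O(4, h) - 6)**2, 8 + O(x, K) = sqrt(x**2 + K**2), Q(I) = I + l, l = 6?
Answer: 23956 - 112*sqrt(10) ≈ 23602.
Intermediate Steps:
Q(I) = 6 + I (Q(I) = I + 6 = 6 + I)
O(x, K) = -8 + sqrt(K**2 + x**2) (O(x, K) = -8 + sqrt(x**2 + K**2) = -8 + sqrt(K**2 + x**2))
E(h) = (-14 + sqrt(16 + h**2))**2 (E(h) = ((-8 + sqrt(h**2 + 4**2)) - 6)**2 = ((-8 + sqrt(h**2 + 16)) - 6)**2 = ((-8 + sqrt(16 + h**2)) - 6)**2 = (-14 + sqrt(16 + h**2))**2)
23600 + E(-Q(-2)*(-3)) = 23600 + (-14 + sqrt(16 + (-(6 - 2)*(-3))**2))**2 = 23600 + (-14 + sqrt(16 + (-1*4*(-3))**2))**2 = 23600 + (-14 + sqrt(16 + (-4*(-3))**2))**2 = 23600 + (-14 + sqrt(16 + 12**2))**2 = 23600 + (-14 + sqrt(16 + 144))**2 = 23600 + (-14 + sqrt(160))**2 = 23600 + (-14 + 4*sqrt(10))**2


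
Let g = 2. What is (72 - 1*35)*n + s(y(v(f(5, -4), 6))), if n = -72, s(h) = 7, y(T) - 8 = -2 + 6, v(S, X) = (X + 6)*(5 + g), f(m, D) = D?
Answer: -2657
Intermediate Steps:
v(S, X) = 42 + 7*X (v(S, X) = (X + 6)*(5 + 2) = (6 + X)*7 = 42 + 7*X)
y(T) = 12 (y(T) = 8 + (-2 + 6) = 8 + 4 = 12)
(72 - 1*35)*n + s(y(v(f(5, -4), 6))) = (72 - 1*35)*(-72) + 7 = (72 - 35)*(-72) + 7 = 37*(-72) + 7 = -2664 + 7 = -2657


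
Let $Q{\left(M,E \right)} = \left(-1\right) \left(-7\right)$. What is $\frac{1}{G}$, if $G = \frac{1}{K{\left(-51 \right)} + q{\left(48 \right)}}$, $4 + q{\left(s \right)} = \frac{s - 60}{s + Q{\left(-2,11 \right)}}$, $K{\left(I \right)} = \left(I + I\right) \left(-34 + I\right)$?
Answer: $\frac{476618}{55} \approx 8665.8$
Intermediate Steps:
$Q{\left(M,E \right)} = 7$
$K{\left(I \right)} = 2 I \left(-34 + I\right)$
$q{\left(s \right)} = -4 + \frac{-60 + s}{7 + s}$ ($q{\left(s \right)} = -4 + \frac{s - 60}{s + 7} = -4 + \frac{-60 + s}{7 + s}$)
$G = \frac{55}{476618}$ ($G = \frac{1}{2 \left(-51\right) \left(-34 - 51\right) + \frac{-88 - 144}{7 + 48}} = \frac{1}{2 \left(-51\right) \left(-85\right) + \frac{-88 - 144}{55}} = \frac{1}{8670 + \frac{1}{55} \left(-232\right)} = \frac{1}{8670 - \frac{232}{55}} = \frac{1}{\frac{476618}{55}} = \frac{55}{476618} \approx 0.0001154$)
$\frac{1}{G} = \frac{1}{\frac{55}{476618}} = \frac{476618}{55}$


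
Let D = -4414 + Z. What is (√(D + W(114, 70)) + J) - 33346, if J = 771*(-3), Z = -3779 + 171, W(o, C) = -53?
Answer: -35659 + 5*I*√323 ≈ -35659.0 + 89.861*I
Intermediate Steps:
Z = -3608
D = -8022 (D = -4414 - 3608 = -8022)
J = -2313
(√(D + W(114, 70)) + J) - 33346 = (√(-8022 - 53) - 2313) - 33346 = (√(-8075) - 2313) - 33346 = (5*I*√323 - 2313) - 33346 = (-2313 + 5*I*√323) - 33346 = -35659 + 5*I*√323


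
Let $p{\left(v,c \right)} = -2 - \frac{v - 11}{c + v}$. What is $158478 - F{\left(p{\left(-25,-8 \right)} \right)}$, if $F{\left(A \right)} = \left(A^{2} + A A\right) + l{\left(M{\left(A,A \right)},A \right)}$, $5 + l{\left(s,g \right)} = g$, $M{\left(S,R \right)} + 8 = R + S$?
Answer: $\frac{19174505}{121} \approx 1.5847 \cdot 10^{5}$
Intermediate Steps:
$M{\left(S,R \right)} = -8 + R + S$ ($M{\left(S,R \right)} = -8 + \left(R + S\right) = -8 + R + S$)
$l{\left(s,g \right)} = -5 + g$
$p{\left(v,c \right)} = -2 - \frac{-11 + v}{c + v}$
$F{\left(A \right)} = -5 + A + 2 A^{2}$ ($F{\left(A \right)} = \left(A^{2} + A A\right) + \left(-5 + A\right) = \left(A^{2} + A^{2}\right) + \left(-5 + A\right) = 2 A^{2} + \left(-5 + A\right) = -5 + A + 2 A^{2}$)
$158478 - F{\left(p{\left(-25,-8 \right)} \right)} = 158478 - \left(-5 + \frac{11 - -75 - -16}{-8 - 25} + 2 \left(\frac{11 - -75 - -16}{-8 - 25}\right)^{2}\right) = 158478 - \left(-5 + \frac{11 + 75 + 16}{-33} + 2 \left(\frac{11 + 75 + 16}{-33}\right)^{2}\right) = 158478 - \left(-5 - \frac{34}{11} + 2 \left(\left(- \frac{1}{33}\right) 102\right)^{2}\right) = 158478 - \left(-5 - \frac{34}{11} + 2 \left(- \frac{34}{11}\right)^{2}\right) = 158478 - \left(-5 - \frac{34}{11} + 2 \cdot \frac{1156}{121}\right) = 158478 - \left(-5 - \frac{34}{11} + \frac{2312}{121}\right) = 158478 - \frac{1333}{121} = \frac{19174505}{121}$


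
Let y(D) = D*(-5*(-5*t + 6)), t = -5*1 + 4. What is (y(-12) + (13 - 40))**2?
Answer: 400689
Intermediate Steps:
t = -1 (t = -5 + 4 = -1)
y(D) = -55*D (y(D) = D*(-5*(-5*(-1) + 6)) = D*(-5*(5 + 6)) = D*(-5*11) = D*(-55) = -55*D)
(y(-12) + (13 - 40))**2 = (-55*(-12) + (13 - 40))**2 = (660 - 27)**2 = 633**2 = 400689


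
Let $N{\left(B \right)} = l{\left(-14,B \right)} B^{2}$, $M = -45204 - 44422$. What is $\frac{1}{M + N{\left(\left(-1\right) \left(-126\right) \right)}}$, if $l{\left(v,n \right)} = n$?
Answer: $\frac{1}{1910750} \approx 5.2336 \cdot 10^{-7}$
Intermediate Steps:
$M = -89626$ ($M = -45204 - 44422 = -89626$)
$N{\left(B \right)} = B^{3}$ ($N{\left(B \right)} = B B^{2} = B^{3}$)
$\frac{1}{M + N{\left(\left(-1\right) \left(-126\right) \right)}} = \frac{1}{-89626 + \left(\left(-1\right) \left(-126\right)\right)^{3}} = \frac{1}{-89626 + 126^{3}} = \frac{1}{-89626 + 2000376} = \frac{1}{1910750}$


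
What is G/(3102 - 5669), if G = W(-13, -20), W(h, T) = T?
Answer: 20/2567 ≈ 0.0077912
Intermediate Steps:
G = -20
G/(3102 - 5669) = -20/(3102 - 5669) = -20/(-2567) = -20*(-1/2567) = 20/2567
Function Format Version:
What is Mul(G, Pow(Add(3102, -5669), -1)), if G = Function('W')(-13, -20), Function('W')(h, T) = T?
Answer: Rational(20, 2567) ≈ 0.0077912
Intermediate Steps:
G = -20
Mul(G, Pow(Add(3102, -5669), -1)) = Mul(-20, Pow(Add(3102, -5669), -1)) = Mul(-20, Pow(-2567, -1)) = Mul(-20, Rational(-1, 2567)) = Rational(20, 2567)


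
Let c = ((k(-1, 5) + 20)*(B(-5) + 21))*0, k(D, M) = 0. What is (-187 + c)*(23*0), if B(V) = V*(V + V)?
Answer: 0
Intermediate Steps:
B(V) = 2*V² (B(V) = V*(2*V) = 2*V²)
c = 0 (c = ((0 + 20)*(2*(-5)² + 21))*0 = (20*(2*25 + 21))*0 = (20*(50 + 21))*0 = (20*71)*0 = 1420*0 = 0)
(-187 + c)*(23*0) = (-187 + 0)*(23*0) = -187*0 = 0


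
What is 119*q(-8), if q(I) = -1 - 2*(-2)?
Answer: 357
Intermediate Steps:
q(I) = 3 (q(I) = -1 + 4 = 3)
119*q(-8) = 119*3 = 357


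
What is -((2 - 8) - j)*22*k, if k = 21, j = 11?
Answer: 7854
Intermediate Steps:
-((2 - 8) - j)*22*k = -((2 - 8) - 1*11)*22*21 = -(-6 - 11)*22*21 = -(-17*22)*21 = -(-374)*21 = -1*(-7854) = 7854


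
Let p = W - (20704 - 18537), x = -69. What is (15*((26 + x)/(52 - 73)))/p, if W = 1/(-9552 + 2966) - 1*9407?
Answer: -283198/106716911 ≈ -0.0026537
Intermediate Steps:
W = -61954503/6586 (W = 1/(-6586) - 9407 = -1/6586 - 9407 = -61954503/6586 ≈ -9407.0)
p = -76226365/6586 (p = -61954503/6586 - (20704 - 18537) = -61954503/6586 - 1*2167 = -61954503/6586 - 2167 = -76226365/6586 ≈ -11574.)
(15*((26 + x)/(52 - 73)))/p = (15*((26 - 69)/(52 - 73)))/(-76226365/6586) = (15*(-43/(-21)))*(-6586/76226365) = (15*(-43*(-1/21)))*(-6586/76226365) = (15*(43/21))*(-6586/76226365) = (215/7)*(-6586/76226365) = -283198/106716911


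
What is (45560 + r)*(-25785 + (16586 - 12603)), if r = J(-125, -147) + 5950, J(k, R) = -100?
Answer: -1120840820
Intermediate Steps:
r = 5850 (r = -100 + 5950 = 5850)
(45560 + r)*(-25785 + (16586 - 12603)) = (45560 + 5850)*(-25785 + (16586 - 12603)) = 51410*(-25785 + 3983) = 51410*(-21802) = -1120840820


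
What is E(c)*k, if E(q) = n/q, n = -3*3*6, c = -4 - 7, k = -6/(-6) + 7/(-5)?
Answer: -108/55 ≈ -1.9636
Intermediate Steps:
k = -⅖ (k = -6*(-⅙) + 7*(-⅕) = 1 - 7/5 = -⅖ ≈ -0.40000)
c = -11
n = -54 (n = -9*6 = -54)
E(q) = -54/q
E(c)*k = -54/(-11)*(-⅖) = -54*(-1/11)*(-⅖) = (54/11)*(-⅖) = -108/55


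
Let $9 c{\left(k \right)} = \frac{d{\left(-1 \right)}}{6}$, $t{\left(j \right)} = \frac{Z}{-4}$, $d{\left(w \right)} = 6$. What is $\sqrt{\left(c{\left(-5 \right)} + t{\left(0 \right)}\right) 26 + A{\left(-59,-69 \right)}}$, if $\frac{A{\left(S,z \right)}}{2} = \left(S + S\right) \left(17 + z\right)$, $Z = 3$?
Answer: $\frac{\sqrt{441194}}{6} \approx 110.7$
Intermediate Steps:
$A{\left(S,z \right)} = 4 S \left(17 + z\right)$ ($A{\left(S,z \right)} = 2 \left(S + S\right) \left(17 + z\right) = 2 \cdot 2 S \left(17 + z\right) = 4 S \left(17 + z\right)$)
$t{\left(j \right)} = - \frac{3}{4}$ ($t{\left(j \right)} = \frac{3}{-4} = 3 \left(- \frac{1}{4}\right) = - \frac{3}{4}$)
$c{\left(k \right)} = \frac{1}{9}$ ($c{\left(k \right)} = \frac{6 \cdot \frac{1}{6}}{9} = \frac{1}{9} \cdot 1 = \frac{1}{9}$)
$\sqrt{\left(c{\left(-5 \right)} + t{\left(0 \right)}\right) 26 + A{\left(-59,-69 \right)}} = \sqrt{\left(\frac{1}{9} - \frac{3}{4}\right) 26 + 4 \left(-59\right) \left(17 - 69\right)} = \sqrt{\left(- \frac{23}{36}\right) 26 + 4 \left(-59\right) \left(-52\right)} = \sqrt{- \frac{299}{18} + 12272} = \sqrt{\frac{220597}{18}} = \frac{\sqrt{441194}}{6}$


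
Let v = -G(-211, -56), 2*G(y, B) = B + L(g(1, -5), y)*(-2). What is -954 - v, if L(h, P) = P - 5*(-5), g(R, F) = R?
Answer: -796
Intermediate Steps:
L(h, P) = 25 + P (L(h, P) = P + 25 = 25 + P)
G(y, B) = -25 + B/2 - y (G(y, B) = (B + (25 + y)*(-2))/2 = (B + (-50 - 2*y))/2 = (-50 + B - 2*y)/2 = -25 + B/2 - y)
v = -158 (v = -(-25 + (½)*(-56) - 1*(-211)) = -(-25 - 28 + 211) = -1*158 = -158)
-954 - v = -954 - 1*(-158) = -954 + 158 = -796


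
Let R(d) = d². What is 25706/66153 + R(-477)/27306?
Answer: 1750405997/200708202 ≈ 8.7211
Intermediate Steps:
25706/66153 + R(-477)/27306 = 25706/66153 + (-477)²/27306 = 25706*(1/66153) + 227529*(1/27306) = 25706/66153 + 25281/3034 = 1750405997/200708202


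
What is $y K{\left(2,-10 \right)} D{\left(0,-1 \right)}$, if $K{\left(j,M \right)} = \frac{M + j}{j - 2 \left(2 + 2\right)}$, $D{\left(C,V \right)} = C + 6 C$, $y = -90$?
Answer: $0$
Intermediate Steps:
$D{\left(C,V \right)} = 7 C$
$K{\left(j,M \right)} = \frac{M + j}{-8 + j}$ ($K{\left(j,M \right)} = \frac{M + j}{j - 8} = \frac{M + j}{-8 + j}$)
$y K{\left(2,-10 \right)} D{\left(0,-1 \right)} = - 90 \frac{-10 + 2}{-8 + 2} \cdot 7 \cdot 0 = - 90 \frac{1}{-6} \left(-8\right) 0 = - 90 \left(\left(- \frac{1}{6}\right) \left(-8\right)\right) 0 = \left(-90\right) \frac{4}{3} \cdot 0 = \left(-120\right) 0 = 0$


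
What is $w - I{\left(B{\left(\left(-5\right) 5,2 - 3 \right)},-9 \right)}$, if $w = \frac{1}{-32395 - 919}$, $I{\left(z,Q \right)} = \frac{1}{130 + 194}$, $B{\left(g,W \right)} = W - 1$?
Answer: $- \frac{16819}{5396868} \approx -0.0031164$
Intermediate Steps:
$B{\left(g,W \right)} = -1 + W$
$I{\left(z,Q \right)} = \frac{1}{324}$
$w = - \frac{1}{33314}$ ($w = \frac{1}{-33314} = - \frac{1}{33314} \approx -3.0017 \cdot 10^{-5}$)
$w - I{\left(B{\left(\left(-5\right) 5,2 - 3 \right)},-9 \right)} = - \frac{1}{33314} - \frac{1}{324} = - \frac{16819}{5396868}$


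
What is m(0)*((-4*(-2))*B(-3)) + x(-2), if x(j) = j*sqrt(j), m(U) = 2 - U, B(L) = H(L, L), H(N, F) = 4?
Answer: 64 - 2*I*sqrt(2) ≈ 64.0 - 2.8284*I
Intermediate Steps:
B(L) = 4
x(j) = j**(3/2)
m(0)*((-4*(-2))*B(-3)) + x(-2) = (2 - 1*0)*(-4*(-2)*4) + (-2)**(3/2) = (2 + 0)*(8*4) - 2*I*sqrt(2) = 2*32 - 2*I*sqrt(2) = 64 - 2*I*sqrt(2)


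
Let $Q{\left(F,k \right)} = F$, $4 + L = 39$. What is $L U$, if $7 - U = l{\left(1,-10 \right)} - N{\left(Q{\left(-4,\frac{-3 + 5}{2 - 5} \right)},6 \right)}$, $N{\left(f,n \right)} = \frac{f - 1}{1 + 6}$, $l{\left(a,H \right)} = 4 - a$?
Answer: $115$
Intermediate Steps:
$L = 35$ ($L = -4 + 39 = 35$)
$N{\left(f,n \right)} = - \frac{1}{7} + \frac{f}{7}$ ($N{\left(f,n \right)} = \frac{-1 + f}{7} = \left(-1 + f\right) \frac{1}{7} = - \frac{1}{7} + \frac{f}{7}$)
$U = \frac{23}{7}$ ($U = 7 - \left(\left(4 - 1\right) - \left(- \frac{1}{7} + \frac{1}{7} \left(-4\right)\right)\right) = 7 - \left(\left(4 - 1\right) - \left(- \frac{1}{7} - \frac{4}{7}\right)\right) = 7 - \left(3 - - \frac{5}{7}\right) = 7 - \left(3 + \frac{5}{7}\right) = 7 - \frac{26}{7} = \frac{23}{7} \approx 3.2857$)
$L U = 35 \cdot \frac{23}{7} = 115$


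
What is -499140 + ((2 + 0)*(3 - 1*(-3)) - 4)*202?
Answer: -497524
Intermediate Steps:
-499140 + ((2 + 0)*(3 - 1*(-3)) - 4)*202 = -499140 + (2*(3 + 3) - 4)*202 = -499140 + (2*6 - 4)*202 = -499140 + (12 - 4)*202 = -499140 + 8*202 = -499140 + 1616 = -497524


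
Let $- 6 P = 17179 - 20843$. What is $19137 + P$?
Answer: $\frac{59243}{3} \approx 19748.0$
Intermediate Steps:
$P = \frac{1832}{3}$ ($P = - \frac{17179 - 20843}{6} = \left(- \frac{1}{6}\right) \left(-3664\right) = \frac{1832}{3} \approx 610.67$)
$19137 + P = 19137 + \frac{1832}{3} = \frac{59243}{3}$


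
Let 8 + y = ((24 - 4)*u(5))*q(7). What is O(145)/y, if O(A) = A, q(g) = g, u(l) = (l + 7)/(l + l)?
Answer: 29/32 ≈ 0.90625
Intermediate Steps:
u(l) = (7 + l)/(2*l) (u(l) = (7 + l)/((2*l)) = (7 + l)*(1/(2*l)) = (7 + l)/(2*l))
y = 160 (y = -8 + ((24 - 4)*((½)*(7 + 5)/5))*7 = -8 + (20*((½)*(⅕)*12))*7 = -8 + (20*(6/5))*7 = -8 + 24*7 = -8 + 168 = 160)
O(145)/y = 145/160 = 145*(1/160) = 29/32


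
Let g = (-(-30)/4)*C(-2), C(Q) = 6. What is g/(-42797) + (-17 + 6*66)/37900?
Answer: 38297/4279700 ≈ 0.0089485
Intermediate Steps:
g = 45 (g = -(-30)/4*6 = -30*(-¼)*6 = (15/2)*6 = 45)
g/(-42797) + (-17 + 6*66)/37900 = 45/(-42797) + (-17 + 6*66)/37900 = 45*(-1/42797) + (-17 + 396)*(1/37900) = -45/42797 + 379*(1/37900) = -45/42797 + 1/100 = 38297/4279700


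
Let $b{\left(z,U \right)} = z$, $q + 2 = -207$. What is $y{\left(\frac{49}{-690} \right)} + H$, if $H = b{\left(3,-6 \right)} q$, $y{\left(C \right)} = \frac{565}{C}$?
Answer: $- \frac{420573}{49} \approx -8583.1$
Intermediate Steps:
$q = -209$ ($q = -2 - 207 = -209$)
$H = -627$ ($H = 3 \left(-209\right) = -627$)
$y{\left(\frac{49}{-690} \right)} + H = \frac{565}{49 \frac{1}{-690}} - 627 = \frac{565}{49 \left(- \frac{1}{690}\right)} - 627 = \frac{565}{- \frac{49}{690}} - 627 = 565 \left(- \frac{690}{49}\right) - 627 = - \frac{389850}{49} - 627 = - \frac{420573}{49}$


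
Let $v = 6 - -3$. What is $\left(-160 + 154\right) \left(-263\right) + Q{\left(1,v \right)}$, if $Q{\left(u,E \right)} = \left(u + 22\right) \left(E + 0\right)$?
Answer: $1785$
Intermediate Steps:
$v = 9$ ($v = 6 + 3 = 9$)
$Q{\left(u,E \right)} = E \left(22 + u\right)$ ($Q{\left(u,E \right)} = \left(22 + u\right) E = E \left(22 + u\right)$)
$\left(-160 + 154\right) \left(-263\right) + Q{\left(1,v \right)} = \left(-160 + 154\right) \left(-263\right) + 9 \left(22 + 1\right) = \left(-6\right) \left(-263\right) + 9 \cdot 23 = 1578 + 207 = 1785$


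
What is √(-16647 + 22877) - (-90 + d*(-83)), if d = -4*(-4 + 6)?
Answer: -574 + √6230 ≈ -495.07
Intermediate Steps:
d = -8 (d = -4*2 = -8)
√(-16647 + 22877) - (-90 + d*(-83)) = √(-16647 + 22877) - (-90 - 8*(-83)) = √6230 - (-90 + 664) = √6230 - 1*574 = √6230 - 574 = -574 + √6230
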